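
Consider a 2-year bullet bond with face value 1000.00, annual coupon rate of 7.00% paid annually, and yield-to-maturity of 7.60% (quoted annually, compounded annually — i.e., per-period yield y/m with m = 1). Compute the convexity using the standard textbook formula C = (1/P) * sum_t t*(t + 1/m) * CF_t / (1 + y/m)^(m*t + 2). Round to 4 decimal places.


Coupon per period c = face * coupon_rate / m = 70.000000
Periods per year m = 1; per-period yield y/m = 0.076000
Number of cashflows N = 2
Cashflows (t years, CF_t, discount factor 1/(1+y/m)^(m*t), PV):
  t = 1.0000: CF_t = 70.000000, DF = 0.929368, PV = 65.055762
  t = 2.0000: CF_t = 1070.000000, DF = 0.863725, PV = 924.185680
Price P = sum_t PV_t = 989.241442
Convexity numerator sum_t t*(t + 1/m) * CF_t / (1+y/m)^(m*t + 2):
  t = 1.0000: term = 112.380568
  t = 2.0000: term = 4789.453297
Convexity = (1/P) * sum = 4901.833865 / 989.241442 = 4.955144

Answer: Convexity = 4.9551


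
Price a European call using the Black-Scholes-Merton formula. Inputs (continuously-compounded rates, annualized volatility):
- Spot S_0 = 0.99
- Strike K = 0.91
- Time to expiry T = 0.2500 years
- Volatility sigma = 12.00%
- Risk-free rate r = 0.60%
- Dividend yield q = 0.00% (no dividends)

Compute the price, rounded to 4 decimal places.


d1 = (ln(S/K) + (r - q + 0.5*sigma^2) * T) / (sigma * sqrt(T)) = 1.45933906
d2 = d1 - sigma * sqrt(T) = 1.39933906
exp(-rT) = 0.99850112; exp(-qT) = 1.00000000
C = S_0 * exp(-qT) * N(d1) - K * exp(-rT) * N(d2)
N(d1) = 0.92776410; N(d2) = 0.91914433
C = 0.9900 * 1.00000000 * 0.92776410 - 0.9100 * 0.99850112 * 0.91914433 = 0.0833

Answer: Price = 0.0833


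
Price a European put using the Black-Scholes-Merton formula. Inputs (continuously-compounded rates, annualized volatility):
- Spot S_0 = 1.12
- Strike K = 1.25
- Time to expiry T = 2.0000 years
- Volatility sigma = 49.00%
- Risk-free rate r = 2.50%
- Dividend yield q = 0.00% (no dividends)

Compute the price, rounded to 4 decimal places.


Answer: Price = 0.3485

Derivation:
d1 = (ln(S/K) + (r - q + 0.5*sigma^2) * T) / (sigma * sqrt(T)) = 0.26016498
d2 = d1 - sigma * sqrt(T) = -0.43279966
exp(-rT) = 0.95122942; exp(-qT) = 1.00000000
P = K * exp(-rT) * N(-d2) - S_0 * exp(-qT) * N(-d1)
N(-d1) = 0.39736826; N(-d2) = 0.66741984
P = 1.2500 * 0.95122942 * 0.66741984 - 1.1200 * 1.00000000 * 0.39736826 = 0.3485


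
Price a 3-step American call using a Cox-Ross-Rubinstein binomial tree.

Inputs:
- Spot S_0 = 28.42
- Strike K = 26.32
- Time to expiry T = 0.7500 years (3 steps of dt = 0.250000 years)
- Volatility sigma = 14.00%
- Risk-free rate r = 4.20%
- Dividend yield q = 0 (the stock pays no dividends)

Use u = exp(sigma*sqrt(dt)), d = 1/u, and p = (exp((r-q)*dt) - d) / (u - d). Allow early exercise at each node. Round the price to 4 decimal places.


Answer: Price = V(0,0) = 3.1912

Derivation:
dt = T/N = 0.250000
u = exp(sigma*sqrt(dt)) = 1.072508; d = 1/u = 0.932394
p = (exp((r-q)*dt) - d) / (u - d) = 0.557841
Discount per step: exp(-r*dt) = 0.989555
Stock lattice S(k, i) with i counting down-moves:
  k=0: S(0,0) = 28.4200
  k=1: S(1,0) = 30.4807; S(1,1) = 26.4986
  k=2: S(2,0) = 32.6908; S(2,1) = 28.4200; S(2,2) = 24.7072
  k=3: S(3,0) = 35.0611; S(3,1) = 30.4807; S(3,2) = 26.4986; S(3,3) = 23.0368
Terminal payoffs V(N, i) = max(S_T - K, 0):
  V(3,0) = 8.741130; V(3,1) = 4.160683; V(3,2) = 0.178632; V(3,3) = 0.000000
Backward induction: V(k, i) = exp(-r*dt) * [p * V(k+1, i) + (1-p) * V(k+1, i+1)]; then take max(V_cont, immediate exercise) for American.
  V(2,0) = exp(-r*dt) * [p*8.741130 + (1-p)*4.160683] = 6.645696; exercise = 6.370781; V(2,0) = max -> 6.645696
  V(2,1) = exp(-r*dt) * [p*4.160683 + (1-p)*0.178632] = 2.374914; exercise = 2.100000; V(2,1) = max -> 2.374914
  V(2,2) = exp(-r*dt) * [p*0.178632 + (1-p)*0.000000] = 0.098608; exercise = 0.000000; V(2,2) = max -> 0.098608
  V(1,0) = exp(-r*dt) * [p*6.645696 + (1-p)*2.374914] = 4.707639; exercise = 4.160683; V(1,0) = max -> 4.707639
  V(1,1) = exp(-r*dt) * [p*2.374914 + (1-p)*0.098608] = 1.354131; exercise = 0.178632; V(1,1) = max -> 1.354131
  V(0,0) = exp(-r*dt) * [p*4.707639 + (1-p)*1.354131] = 3.191171; exercise = 2.100000; V(0,0) = max -> 3.191171


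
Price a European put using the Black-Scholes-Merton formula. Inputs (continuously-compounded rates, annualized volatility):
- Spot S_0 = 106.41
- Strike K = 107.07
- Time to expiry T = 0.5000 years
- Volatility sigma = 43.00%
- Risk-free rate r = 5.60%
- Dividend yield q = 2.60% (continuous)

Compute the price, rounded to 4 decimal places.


Answer: Price = 12.1806

Derivation:
d1 = (ln(S/K) + (r - q + 0.5*sigma^2) * T) / (sigma * sqrt(T)) = 0.18102503
d2 = d1 - sigma * sqrt(T) = -0.12303089
exp(-rT) = 0.97238837; exp(-qT) = 0.98708414
P = K * exp(-rT) * N(-d2) - S_0 * exp(-qT) * N(-d1)
N(-d1) = 0.42817396; N(-d2) = 0.54895868
P = 107.0700 * 0.97238837 * 0.54895868 - 106.4100 * 0.98708414 * 0.42817396 = 12.1806


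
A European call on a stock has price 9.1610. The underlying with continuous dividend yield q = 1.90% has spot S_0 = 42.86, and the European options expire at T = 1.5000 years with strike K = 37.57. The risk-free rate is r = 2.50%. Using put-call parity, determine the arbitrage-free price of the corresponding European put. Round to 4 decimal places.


Answer: Put price = 3.6925

Derivation:
Put-call parity: C - P = S_0 * exp(-qT) - K * exp(-rT).
S_0 * exp(-qT) = 42.8600 * 0.97190229 = 41.65573233
K * exp(-rT) = 37.5700 * 0.96319442 = 36.18721427
P = C - S*exp(-qT) + K*exp(-rT)
P = 9.1610 - 41.65573233 + 36.18721427 = 3.6925


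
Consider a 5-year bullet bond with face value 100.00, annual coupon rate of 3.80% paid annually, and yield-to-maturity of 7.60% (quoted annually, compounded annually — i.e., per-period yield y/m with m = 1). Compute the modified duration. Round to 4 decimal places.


Coupon per period c = face * coupon_rate / m = 3.800000
Periods per year m = 1; per-period yield y/m = 0.076000
Number of cashflows N = 5
Cashflows (t years, CF_t, discount factor 1/(1+y/m)^(m*t), PV):
  t = 1.0000: CF_t = 3.800000, DF = 0.929368, PV = 3.531599
  t = 2.0000: CF_t = 3.800000, DF = 0.863725, PV = 3.282155
  t = 3.0000: CF_t = 3.800000, DF = 0.802718, PV = 3.050330
  t = 4.0000: CF_t = 3.800000, DF = 0.746021, PV = 2.834879
  t = 5.0000: CF_t = 103.800000, DF = 0.693328, PV = 71.967430
Price P = sum_t PV_t = 84.666392
First compute Macaulay numerator sum_t t * PV_t:
  t * PV_t at t = 1.0000: 3.531599
  t * PV_t at t = 2.0000: 6.564310
  t * PV_t at t = 3.0000: 9.150989
  t * PV_t at t = 4.0000: 11.339516
  t * PV_t at t = 5.0000: 359.837152
Macaulay duration D = 390.423565 / 84.666392 = 4.611317
Modified duration = D / (1 + y/m) = 4.611317 / (1 + 0.076000) = 4.285610

Answer: Modified duration = 4.2856


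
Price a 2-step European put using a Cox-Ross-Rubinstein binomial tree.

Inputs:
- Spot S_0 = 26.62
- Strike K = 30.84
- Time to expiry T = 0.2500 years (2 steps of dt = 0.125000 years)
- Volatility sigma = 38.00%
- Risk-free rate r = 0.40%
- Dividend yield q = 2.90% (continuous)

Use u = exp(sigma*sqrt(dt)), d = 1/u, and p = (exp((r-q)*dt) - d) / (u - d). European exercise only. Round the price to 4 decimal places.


Answer: Price = V(0,0) = 5.2054

Derivation:
dt = T/N = 0.125000
u = exp(sigma*sqrt(dt)) = 1.143793; d = 1/u = 0.874284
p = (exp((r-q)*dt) - d) / (u - d) = 0.454886
Discount per step: exp(-r*dt) = 0.999500
Stock lattice S(k, i) with i counting down-moves:
  k=0: S(0,0) = 26.6200
  k=1: S(1,0) = 30.4478; S(1,1) = 23.2734
  k=2: S(2,0) = 34.8260; S(2,1) = 26.6200; S(2,2) = 20.3476
Terminal payoffs V(N, i) = max(K - S_T, 0):
  V(2,0) = 0.000000; V(2,1) = 4.220000; V(2,2) = 10.492415
Backward induction: V(k, i) = exp(-r*dt) * [p * V(k+1, i) + (1-p) * V(k+1, i+1)].
  V(1,0) = exp(-r*dt) * [p*0.000000 + (1-p)*4.220000] = 2.299232
  V(1,1) = exp(-r*dt) * [p*4.220000 + (1-p)*10.492415] = 7.635364
  V(0,0) = exp(-r*dt) * [p*2.299232 + (1-p)*7.635364] = 5.205430


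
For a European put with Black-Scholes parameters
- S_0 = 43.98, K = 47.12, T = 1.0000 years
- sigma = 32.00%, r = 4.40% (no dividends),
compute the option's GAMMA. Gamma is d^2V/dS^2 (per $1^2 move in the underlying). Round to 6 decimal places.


d1 = 0.0819920181; d2 = -0.2380079819
phi(d1) = 0.3976035488; exp(-qT) = 1.0000000000; exp(-rT) = 0.9569539575
Gamma = exp(-qT) * phi(d1) / (S * sigma * sqrt(T)) = 1.0000000000 * 0.3976035488 / (43.9800 * 0.3200 * 1.0000000000) = 0.028252

Answer: Gamma = 0.028252


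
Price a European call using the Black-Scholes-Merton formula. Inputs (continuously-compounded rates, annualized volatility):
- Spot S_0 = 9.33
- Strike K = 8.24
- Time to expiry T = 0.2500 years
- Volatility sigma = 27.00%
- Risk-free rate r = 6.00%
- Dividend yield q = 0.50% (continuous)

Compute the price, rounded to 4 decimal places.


Answer: Price = 1.2947

Derivation:
d1 = (ln(S/K) + (r - q + 0.5*sigma^2) * T) / (sigma * sqrt(T)) = 1.08960867
d2 = d1 - sigma * sqrt(T) = 0.95460867
exp(-rT) = 0.98511194; exp(-qT) = 0.99875078
C = S_0 * exp(-qT) * N(d1) - K * exp(-rT) * N(d2)
N(d1) = 0.86205722; N(d2) = 0.83011219
C = 9.3300 * 0.99875078 * 0.86205722 - 8.2400 * 0.98511194 * 0.83011219 = 1.2947


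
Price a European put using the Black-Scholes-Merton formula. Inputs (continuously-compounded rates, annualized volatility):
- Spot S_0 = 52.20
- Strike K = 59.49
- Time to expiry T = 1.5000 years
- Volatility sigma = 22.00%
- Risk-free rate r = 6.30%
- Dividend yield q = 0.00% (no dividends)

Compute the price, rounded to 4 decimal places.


d1 = (ln(S/K) + (r - q + 0.5*sigma^2) * T) / (sigma * sqrt(T)) = 0.00027562
d2 = d1 - sigma * sqrt(T) = -0.26916825
exp(-rT) = 0.90982773; exp(-qT) = 1.00000000
P = K * exp(-rT) * N(-d2) - S_0 * exp(-qT) * N(-d1)
N(-d1) = 0.49989004; N(-d2) = 0.60609990
P = 59.4900 * 0.90982773 * 0.60609990 - 52.2000 * 1.00000000 * 0.49989004 = 6.7113

Answer: Price = 6.7113


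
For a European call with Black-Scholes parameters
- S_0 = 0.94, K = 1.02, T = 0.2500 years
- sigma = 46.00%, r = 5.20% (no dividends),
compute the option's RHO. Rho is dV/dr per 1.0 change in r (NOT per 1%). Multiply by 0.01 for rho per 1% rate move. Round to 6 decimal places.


Answer: Rho = 0.085475

Derivation:
d1 = -0.1836001348; d2 = -0.4136001348
phi(d1) = 0.3922746535; exp(-qT) = 1.0000000000; exp(-rT) = 0.9870841350
N(d2) = 0.3395834872
Rho = K*T*exp(-rT)*N(d2) = 1.0200 * 0.2500 * 0.9870841350 * 0.3395834872 = 0.085475


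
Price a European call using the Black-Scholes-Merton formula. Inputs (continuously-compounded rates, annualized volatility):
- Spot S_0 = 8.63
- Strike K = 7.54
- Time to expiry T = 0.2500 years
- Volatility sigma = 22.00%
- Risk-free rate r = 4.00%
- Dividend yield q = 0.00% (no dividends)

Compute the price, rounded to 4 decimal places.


d1 = (ln(S/K) + (r - q + 0.5*sigma^2) * T) / (sigma * sqrt(T)) = 1.37338476
d2 = d1 - sigma * sqrt(T) = 1.26338476
exp(-rT) = 0.99004983; exp(-qT) = 1.00000000
C = S_0 * exp(-qT) * N(d1) - K * exp(-rT) * N(d2)
N(d1) = 0.91518362; N(d2) = 0.89677453
C = 8.6300 * 1.00000000 * 0.91518362 - 7.5400 * 0.99004983 * 0.89677453 = 1.2036

Answer: Price = 1.2036


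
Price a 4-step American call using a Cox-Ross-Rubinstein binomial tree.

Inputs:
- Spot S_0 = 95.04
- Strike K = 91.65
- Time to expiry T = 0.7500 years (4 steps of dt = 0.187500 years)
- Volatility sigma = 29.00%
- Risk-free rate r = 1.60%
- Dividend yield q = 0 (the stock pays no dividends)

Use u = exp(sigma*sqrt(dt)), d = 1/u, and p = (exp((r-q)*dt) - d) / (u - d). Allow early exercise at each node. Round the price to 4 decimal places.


Answer: Price = V(0,0) = 11.6545

Derivation:
dt = T/N = 0.187500
u = exp(sigma*sqrt(dt)) = 1.133799; d = 1/u = 0.881991
p = (exp((r-q)*dt) - d) / (u - d) = 0.480579
Discount per step: exp(-r*dt) = 0.997004
Stock lattice S(k, i) with i counting down-moves:
  k=0: S(0,0) = 95.0400
  k=1: S(1,0) = 107.7562; S(1,1) = 83.8244
  k=2: S(2,0) = 122.1739; S(2,1) = 95.0400; S(2,2) = 73.9324
  k=3: S(3,0) = 138.5206; S(3,1) = 107.7562; S(3,2) = 83.8244; S(3,3) = 65.2077
  k=4: S(4,0) = 157.0545; S(4,1) = 122.1739; S(4,2) = 95.0400; S(4,3) = 73.9324; S(4,4) = 57.5125
Terminal payoffs V(N, i) = max(S_T - K, 0):
  V(4,0) = 65.404455; V(4,1) = 30.523873; V(4,2) = 3.390000; V(4,3) = 0.000000; V(4,4) = 0.000000
Backward induction: V(k, i) = exp(-r*dt) * [p * V(k+1, i) + (1-p) * V(k+1, i+1)]; then take max(V_cont, immediate exercise) for American.
  V(3,0) = exp(-r*dt) * [p*65.404455 + (1-p)*30.523873] = 47.145118; exercise = 46.870580; V(3,0) = max -> 47.145118
  V(3,1) = exp(-r*dt) * [p*30.523873 + (1-p)*3.390000] = 16.380767; exercise = 16.106229; V(3,1) = max -> 16.380767
  V(3,2) = exp(-r*dt) * [p*3.390000 + (1-p)*0.000000] = 1.624284; exercise = 0.000000; V(3,2) = max -> 1.624284
  V(3,3) = exp(-r*dt) * [p*0.000000 + (1-p)*0.000000] = 0.000000; exercise = 0.000000; V(3,3) = max -> 0.000000
  V(2,0) = exp(-r*dt) * [p*47.145118 + (1-p)*16.380767] = 31.072127; exercise = 30.523873; V(2,0) = max -> 31.072127
  V(2,1) = exp(-r*dt) * [p*16.380767 + (1-p)*1.624284] = 8.689839; exercise = 3.390000; V(2,1) = max -> 8.689839
  V(2,2) = exp(-r*dt) * [p*1.624284 + (1-p)*0.000000] = 0.778259; exercise = 0.000000; V(2,2) = max -> 0.778259
  V(1,0) = exp(-r*dt) * [p*31.072127 + (1-p)*8.689839] = 19.388056; exercise = 16.106229; V(1,0) = max -> 19.388056
  V(1,1) = exp(-r*dt) * [p*8.689839 + (1-p)*0.778259] = 4.566682; exercise = 0.000000; V(1,1) = max -> 4.566682
  V(0,0) = exp(-r*dt) * [p*19.388056 + (1-p)*4.566682] = 11.654514; exercise = 3.390000; V(0,0) = max -> 11.654514


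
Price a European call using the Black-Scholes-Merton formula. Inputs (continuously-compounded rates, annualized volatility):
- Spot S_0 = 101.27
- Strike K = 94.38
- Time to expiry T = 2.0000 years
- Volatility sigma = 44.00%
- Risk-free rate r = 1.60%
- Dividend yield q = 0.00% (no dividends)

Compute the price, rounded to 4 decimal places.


d1 = (ln(S/K) + (r - q + 0.5*sigma^2) * T) / (sigma * sqrt(T)) = 0.47578810
d2 = d1 - sigma * sqrt(T) = -0.14646587
exp(-rT) = 0.96850658; exp(-qT) = 1.00000000
C = S_0 * exp(-qT) * N(d1) - K * exp(-rT) * N(d2)
N(d1) = 0.68288732; N(d2) = 0.44177682
C = 101.2700 * 1.00000000 * 0.68288732 - 94.3800 * 0.96850658 * 0.44177682 = 28.7742

Answer: Price = 28.7742


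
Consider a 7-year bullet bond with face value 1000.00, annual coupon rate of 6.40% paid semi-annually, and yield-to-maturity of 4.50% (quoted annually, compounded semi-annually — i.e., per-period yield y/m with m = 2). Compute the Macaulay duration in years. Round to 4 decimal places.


Coupon per period c = face * coupon_rate / m = 32.000000
Periods per year m = 2; per-period yield y/m = 0.022500
Number of cashflows N = 14
Cashflows (t years, CF_t, discount factor 1/(1+y/m)^(m*t), PV):
  t = 0.5000: CF_t = 32.000000, DF = 0.977995, PV = 31.295844
  t = 1.0000: CF_t = 32.000000, DF = 0.956474, PV = 30.607182
  t = 1.5000: CF_t = 32.000000, DF = 0.935427, PV = 29.933674
  t = 2.0000: CF_t = 32.000000, DF = 0.914843, PV = 29.274987
  t = 2.5000: CF_t = 32.000000, DF = 0.894712, PV = 28.630794
  t = 3.0000: CF_t = 32.000000, DF = 0.875024, PV = 28.000777
  t = 3.5000: CF_t = 32.000000, DF = 0.855769, PV = 27.384623
  t = 4.0000: CF_t = 32.000000, DF = 0.836938, PV = 26.782027
  t = 4.5000: CF_t = 32.000000, DF = 0.818522, PV = 26.192692
  t = 5.0000: CF_t = 32.000000, DF = 0.800510, PV = 25.616324
  t = 5.5000: CF_t = 32.000000, DF = 0.782895, PV = 25.052640
  t = 6.0000: CF_t = 32.000000, DF = 0.765667, PV = 24.501359
  t = 6.5000: CF_t = 32.000000, DF = 0.748819, PV = 23.962210
  t = 7.0000: CF_t = 1032.000000, DF = 0.732341, PV = 755.776291
Price P = sum_t PV_t = 1113.011423
Macaulay numerator sum_t t * PV_t:
  t * PV_t at t = 0.5000: 15.647922
  t * PV_t at t = 1.0000: 30.607182
  t * PV_t at t = 1.5000: 44.900511
  t * PV_t at t = 2.0000: 58.549974
  t * PV_t at t = 2.5000: 71.576985
  t * PV_t at t = 3.0000: 84.002330
  t * PV_t at t = 3.5000: 95.846179
  t * PV_t at t = 4.0000: 107.128108
  t * PV_t at t = 4.5000: 117.867112
  t * PV_t at t = 5.0000: 128.081621
  t * PV_t at t = 5.5000: 137.789519
  t * PV_t at t = 6.0000: 147.008155
  t * PV_t at t = 6.5000: 155.754362
  t * PV_t at t = 7.0000: 5290.434037
Macaulay duration D = (sum_t t * PV_t) / P = 6485.193999 / 1113.011423 = 5.826709

Answer: Macaulay duration = 5.8267 years


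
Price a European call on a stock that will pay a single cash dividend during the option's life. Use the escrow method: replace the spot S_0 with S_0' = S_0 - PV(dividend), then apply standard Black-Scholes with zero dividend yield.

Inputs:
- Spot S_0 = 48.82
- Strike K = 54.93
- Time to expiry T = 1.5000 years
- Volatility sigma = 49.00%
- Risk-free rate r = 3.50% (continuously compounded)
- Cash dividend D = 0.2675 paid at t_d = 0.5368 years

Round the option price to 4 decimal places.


PV(D) = D * exp(-r * t_d) = 0.2675 * 0.98138739 = 0.26252113
S_0' = S_0 - PV(D) = 48.8200 - 0.26252113 = 48.55747887
d1 = (ln(S_0'/K) + (r + sigma^2/2)*T) / (sigma*sqrt(T)) = 0.18206804
d2 = d1 - sigma*sqrt(T) = -0.41805695
exp(-rT) = 0.94885432
N(d1) = 0.57223534; N(d2) = 0.33795274
C = S_0' * N(d1) - K * exp(-rT) * N(d2) = 48.55747887 * 0.57223534 - 54.9300 * 0.94885432 * 0.33795274 = 10.1720

Answer: Price = 10.1720


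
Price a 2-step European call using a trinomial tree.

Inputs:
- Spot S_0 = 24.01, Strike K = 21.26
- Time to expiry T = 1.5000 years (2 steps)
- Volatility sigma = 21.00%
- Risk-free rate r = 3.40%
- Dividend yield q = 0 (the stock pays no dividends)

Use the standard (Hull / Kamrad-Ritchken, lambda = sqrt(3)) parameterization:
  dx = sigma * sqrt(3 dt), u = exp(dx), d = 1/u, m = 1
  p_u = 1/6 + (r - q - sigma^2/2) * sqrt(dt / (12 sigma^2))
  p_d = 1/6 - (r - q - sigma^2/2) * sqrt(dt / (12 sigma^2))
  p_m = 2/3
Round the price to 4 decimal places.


dt = T/N = 0.750000; dx = sigma*sqrt(3*dt) = 0.315000
u = exp(dx) = 1.370259; d = 1/u = 0.729789
p_u = 0.180893, p_m = 0.666667, p_d = 0.152440
Discount per step: exp(-r*dt) = 0.974822
Stock lattice S(k, j) with j the centered position index:
  k=0: S(0,+0) = 24.0100
  k=1: S(1,-1) = 17.5222; S(1,+0) = 24.0100; S(1,+1) = 32.8999
  k=2: S(2,-2) = 12.7875; S(2,-1) = 17.5222; S(2,+0) = 24.0100; S(2,+1) = 32.8999; S(2,+2) = 45.0814
Terminal payoffs V(N, j) = max(S_T - K, 0):
  V(2,-2) = 0.000000; V(2,-1) = 0.000000; V(2,+0) = 2.750000; V(2,+1) = 11.639926; V(2,+2) = 23.821430
Backward induction: V(k, j) = exp(-r*dt) * [p_u * V(k+1, j+1) + p_m * V(k+1, j) + p_d * V(k+1, j-1)]
  V(1,-1) = exp(-r*dt) * [p_u*2.750000 + p_m*0.000000 + p_d*0.000000] = 0.484931
  V(1,+0) = exp(-r*dt) * [p_u*11.639926 + p_m*2.750000 + p_d*0.000000] = 3.839740
  V(1,+1) = exp(-r*dt) * [p_u*23.821430 + p_m*11.639926 + p_d*2.750000] = 12.173863
  V(0,+0) = exp(-r*dt) * [p_u*12.173863 + p_m*3.839740 + p_d*0.484931] = 4.714158

Answer: Price = V(0,0) = 4.7142


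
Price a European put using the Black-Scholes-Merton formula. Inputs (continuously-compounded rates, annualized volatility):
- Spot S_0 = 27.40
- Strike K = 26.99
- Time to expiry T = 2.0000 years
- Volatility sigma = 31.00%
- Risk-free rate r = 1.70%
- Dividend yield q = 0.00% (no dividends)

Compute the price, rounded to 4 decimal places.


d1 = (ln(S/K) + (r - q + 0.5*sigma^2) * T) / (sigma * sqrt(T)) = 0.33114629
d2 = d1 - sigma * sqrt(T) = -0.10725992
exp(-rT) = 0.96657150; exp(-qT) = 1.00000000
P = K * exp(-rT) * N(-d2) - S_0 * exp(-qT) * N(-d1)
N(-d1) = 0.37026700; N(-d2) = 0.54270861
P = 26.9900 * 0.96657150 * 0.54270861 - 27.4000 * 1.00000000 * 0.37026700 = 4.0127

Answer: Price = 4.0127


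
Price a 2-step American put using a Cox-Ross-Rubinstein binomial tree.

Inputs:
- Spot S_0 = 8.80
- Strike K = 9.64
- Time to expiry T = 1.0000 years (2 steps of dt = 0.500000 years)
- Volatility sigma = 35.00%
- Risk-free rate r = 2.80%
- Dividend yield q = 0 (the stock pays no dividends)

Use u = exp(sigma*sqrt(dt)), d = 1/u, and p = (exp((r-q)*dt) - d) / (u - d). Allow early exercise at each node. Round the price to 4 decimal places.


dt = T/N = 0.500000
u = exp(sigma*sqrt(dt)) = 1.280803; d = 1/u = 0.780760
p = (exp((r-q)*dt) - d) / (u - d) = 0.466637
Discount per step: exp(-r*dt) = 0.986098
Stock lattice S(k, i) with i counting down-moves:
  k=0: S(0,0) = 8.8000
  k=1: S(1,0) = 11.2711; S(1,1) = 6.8707
  k=2: S(2,0) = 14.4360; S(2,1) = 8.8000; S(2,2) = 5.3644
Terminal payoffs V(N, i) = max(K - S_T, 0):
  V(2,0) = 0.000000; V(2,1) = 0.840000; V(2,2) = 4.275641
Backward induction: V(k, i) = exp(-r*dt) * [p * V(k+1, i) + (1-p) * V(k+1, i+1)]; then take max(V_cont, immediate exercise) for American.
  V(1,0) = exp(-r*dt) * [p*0.000000 + (1-p)*0.840000] = 0.441797; exercise = 0.000000; V(1,0) = max -> 0.441797
  V(1,1) = exp(-r*dt) * [p*0.840000 + (1-p)*4.275641] = 2.635292; exercise = 2.769311; V(1,1) = max -> 2.769311
  V(0,0) = exp(-r*dt) * [p*0.441797 + (1-p)*2.769311] = 1.659807; exercise = 0.840000; V(0,0) = max -> 1.659807

Answer: Price = V(0,0) = 1.6598


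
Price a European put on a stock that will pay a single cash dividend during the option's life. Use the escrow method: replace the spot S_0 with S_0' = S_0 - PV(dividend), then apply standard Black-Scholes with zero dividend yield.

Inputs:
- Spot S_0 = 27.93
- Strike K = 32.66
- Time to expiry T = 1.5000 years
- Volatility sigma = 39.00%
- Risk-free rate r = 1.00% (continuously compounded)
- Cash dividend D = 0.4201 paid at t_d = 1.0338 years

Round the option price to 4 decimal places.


Answer: Price = 8.2562

Derivation:
PV(D) = D * exp(-r * t_d) = 0.4201 * 0.98971525 = 0.41577938
S_0' = S_0 - PV(D) = 27.9300 - 0.41577938 = 27.51422062
d1 = (ln(S_0'/K) + (r + sigma^2/2)*T) / (sigma*sqrt(T)) = -0.08871152
d2 = d1 - sigma*sqrt(T) = -0.56636202
exp(-rT) = 0.98511194
N(-d1) = 0.53534441; N(-d2) = 0.71442615
P = K * exp(-rT) * N(-d2) - S_0' * N(-d1) = 32.6600 * 0.98511194 * 0.71442615 - 27.51422062 * 0.53534441 = 8.2562


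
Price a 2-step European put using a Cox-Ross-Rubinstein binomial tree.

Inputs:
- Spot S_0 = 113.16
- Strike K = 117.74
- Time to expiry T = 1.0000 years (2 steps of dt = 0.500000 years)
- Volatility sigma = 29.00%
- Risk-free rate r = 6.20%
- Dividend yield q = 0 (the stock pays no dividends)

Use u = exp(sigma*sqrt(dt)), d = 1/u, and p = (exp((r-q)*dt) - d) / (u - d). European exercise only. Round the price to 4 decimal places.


dt = T/N = 0.500000
u = exp(sigma*sqrt(dt)) = 1.227600; d = 1/u = 0.814598
p = (exp((r-q)*dt) - d) / (u - d) = 0.525149
Discount per step: exp(-r*dt) = 0.969476
Stock lattice S(k, i) with i counting down-moves:
  k=0: S(0,0) = 113.1600
  k=1: S(1,0) = 138.9152; S(1,1) = 92.1799
  k=2: S(2,0) = 170.5323; S(2,1) = 113.1600; S(2,2) = 75.0895
Terminal payoffs V(N, i) = max(K - S_T, 0):
  V(2,0) = 0.000000; V(2,1) = 4.580000; V(2,2) = 42.650494
Backward induction: V(k, i) = exp(-r*dt) * [p * V(k+1, i) + (1-p) * V(k+1, i+1)].
  V(1,0) = exp(-r*dt) * [p*0.000000 + (1-p)*4.580000] = 2.108431
  V(1,1) = exp(-r*dt) * [p*4.580000 + (1-p)*42.650494] = 21.966184
  V(0,0) = exp(-r*dt) * [p*2.108431 + (1-p)*21.966184] = 11.185711

Answer: Price = V(0,0) = 11.1857


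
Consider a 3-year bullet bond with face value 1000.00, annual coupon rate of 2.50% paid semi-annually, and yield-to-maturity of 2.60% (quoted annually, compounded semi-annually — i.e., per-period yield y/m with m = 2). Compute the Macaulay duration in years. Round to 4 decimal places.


Coupon per period c = face * coupon_rate / m = 12.500000
Periods per year m = 2; per-period yield y/m = 0.013000
Number of cashflows N = 6
Cashflows (t years, CF_t, discount factor 1/(1+y/m)^(m*t), PV):
  t = 0.5000: CF_t = 12.500000, DF = 0.987167, PV = 12.339585
  t = 1.0000: CF_t = 12.500000, DF = 0.974498, PV = 12.181229
  t = 1.5000: CF_t = 12.500000, DF = 0.961992, PV = 12.024906
  t = 2.0000: CF_t = 12.500000, DF = 0.949647, PV = 11.870588
  t = 2.5000: CF_t = 12.500000, DF = 0.937460, PV = 11.718251
  t = 3.0000: CF_t = 1012.500000, DF = 0.925429, PV = 936.997344
Price P = sum_t PV_t = 997.131903
Macaulay numerator sum_t t * PV_t:
  t * PV_t at t = 0.5000: 6.169793
  t * PV_t at t = 1.0000: 12.181229
  t * PV_t at t = 1.5000: 18.037358
  t * PV_t at t = 2.0000: 23.741176
  t * PV_t at t = 2.5000: 29.295627
  t * PV_t at t = 3.0000: 2810.992031
Macaulay duration D = (sum_t t * PV_t) / P = 2900.417215 / 997.131903 = 2.908760

Answer: Macaulay duration = 2.9088 years


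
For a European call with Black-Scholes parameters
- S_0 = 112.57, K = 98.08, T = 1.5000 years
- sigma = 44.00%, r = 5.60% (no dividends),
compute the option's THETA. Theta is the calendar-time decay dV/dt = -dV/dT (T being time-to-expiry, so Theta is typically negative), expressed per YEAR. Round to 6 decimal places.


Answer: Theta = -9.207710

Derivation:
d1 = 0.6810171184; d2 = 0.1421293750
phi(d1) = 0.3163738513; exp(-qT) = 1.0000000000; exp(-rT) = 0.9194312561
Theta = -S*exp(-qT)*phi(d1)*sigma/(2*sqrt(T)) - r*K*exp(-rT)*N(d2) + q*S*exp(-qT)*N(d1)
N(d1) = 0.7520696706; N(d2) = 0.5565110921; sqrt(T) = 1.2247448714
Term 1 = -112.5700 * 1.0000000000 * 0.3163738513 * 0.4400 / (2 * 1.2247448714) = -6.3973527548
Term 2 = -0.0560 * 98.0800 * 0.9194312561 * 0.5565110921 = -2.8103575223
Term 3 = 0 (no dividend yield, q = 0)
Theta = -6.3973527548 + (-2.8103575223) + (0.0000000000) = -9.207710


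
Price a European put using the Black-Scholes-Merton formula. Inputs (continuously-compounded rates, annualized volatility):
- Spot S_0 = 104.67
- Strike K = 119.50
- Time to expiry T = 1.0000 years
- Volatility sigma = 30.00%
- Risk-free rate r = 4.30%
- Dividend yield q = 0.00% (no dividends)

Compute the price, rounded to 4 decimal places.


d1 = (ln(S/K) + (r - q + 0.5*sigma^2) * T) / (sigma * sqrt(T)) = -0.14834609
d2 = d1 - sigma * sqrt(T) = -0.44834609
exp(-rT) = 0.95791139; exp(-qT) = 1.00000000
P = K * exp(-rT) * N(-d2) - S_0 * exp(-qT) * N(-d1)
N(-d1) = 0.55896518; N(-d2) = 0.67304828
P = 119.5000 * 0.95791139 * 0.67304828 - 104.6700 * 1.00000000 * 0.55896518 = 18.5372

Answer: Price = 18.5372


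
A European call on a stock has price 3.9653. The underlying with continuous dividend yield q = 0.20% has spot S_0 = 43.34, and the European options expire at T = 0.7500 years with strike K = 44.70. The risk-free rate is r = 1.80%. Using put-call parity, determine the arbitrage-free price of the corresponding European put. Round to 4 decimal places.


Put-call parity: C - P = S_0 * exp(-qT) - K * exp(-rT).
S_0 * exp(-qT) = 43.3400 * 0.99850112 = 43.27503873
K * exp(-rT) = 44.7000 * 0.98659072 = 44.10060502
P = C - S*exp(-qT) + K*exp(-rT)
P = 3.9653 - 43.27503873 + 44.10060502 = 4.7909

Answer: Put price = 4.7909


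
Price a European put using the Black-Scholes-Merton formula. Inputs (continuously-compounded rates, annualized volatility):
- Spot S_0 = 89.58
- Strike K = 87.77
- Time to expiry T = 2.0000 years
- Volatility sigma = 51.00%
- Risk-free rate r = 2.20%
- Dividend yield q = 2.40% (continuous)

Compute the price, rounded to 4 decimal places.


d1 = (ln(S/K) + (r - q + 0.5*sigma^2) * T) / (sigma * sqrt(T)) = 0.38337988
d2 = d1 - sigma * sqrt(T) = -0.33786904
exp(-rT) = 0.95695396; exp(-qT) = 0.95313379
P = K * exp(-rT) * N(-d2) - S_0 * exp(-qT) * N(-d1)
N(-d1) = 0.35071906; N(-d2) = 0.63226906
P = 87.7700 * 0.95695396 * 0.63226906 - 89.5800 * 0.95313379 * 0.35071906 = 23.1604

Answer: Price = 23.1604


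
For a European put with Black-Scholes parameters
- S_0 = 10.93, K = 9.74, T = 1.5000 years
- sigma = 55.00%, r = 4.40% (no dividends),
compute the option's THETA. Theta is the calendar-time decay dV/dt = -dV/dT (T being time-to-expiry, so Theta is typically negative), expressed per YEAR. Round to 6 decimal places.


d1 = 0.6059075413; d2 = -0.0677021380
phi(d1) = 0.3320397768; exp(-qT) = 1.0000000000; exp(-rT) = 0.9361308643
Theta = -S*exp(-qT)*phi(d1)*sigma/(2*sqrt(T)) + r*K*exp(-rT)*N(-d2) - q*S*exp(-qT)*N(-d1)
N(-d1) = 0.2722880757; N(-d2) = 0.5269886263; sqrt(T) = 1.2247448714
Term 1 = -10.9300 * 1.0000000000 * 0.3320397768 * 0.5500 / (2 * 1.2247448714) = -0.8148869062
Term 2 = 0.0440 * 9.7400 * 0.9361308643 * 0.5269886263 = 0.2114216412
Term 3 = 0 (no dividend yield, q = 0)
Theta = -0.8148869062 + (0.2114216412) + (0.0000000000) = -0.603465

Answer: Theta = -0.603465


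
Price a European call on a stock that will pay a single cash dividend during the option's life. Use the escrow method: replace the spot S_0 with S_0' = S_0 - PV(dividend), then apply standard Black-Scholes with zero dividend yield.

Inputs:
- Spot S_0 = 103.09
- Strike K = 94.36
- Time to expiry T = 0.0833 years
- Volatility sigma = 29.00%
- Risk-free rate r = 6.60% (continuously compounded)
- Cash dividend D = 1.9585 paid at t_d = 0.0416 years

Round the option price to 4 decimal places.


PV(D) = D * exp(-r * t_d) = 1.9585 * 0.99725817 = 1.95313012
S_0' = S_0 - PV(D) = 103.0900 - 1.95313012 = 101.13686988
d1 = (ln(S_0'/K) + (r + sigma^2/2)*T) / (sigma*sqrt(T)) = 0.93618820
d2 = d1 - sigma*sqrt(T) = 0.85248915
exp(-rT) = 0.99451729
N(d1) = 0.82541185; N(d2) = 0.80302867
C = S_0' * N(d1) - K * exp(-rT) * N(d2) = 101.13686988 * 0.82541185 - 94.3600 * 0.99451729 * 0.80302867 = 8.1212

Answer: Price = 8.1212


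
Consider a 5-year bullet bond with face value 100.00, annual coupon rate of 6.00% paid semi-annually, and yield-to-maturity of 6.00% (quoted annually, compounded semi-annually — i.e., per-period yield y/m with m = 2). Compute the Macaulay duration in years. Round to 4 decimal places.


Coupon per period c = face * coupon_rate / m = 3.000000
Periods per year m = 2; per-period yield y/m = 0.030000
Number of cashflows N = 10
Cashflows (t years, CF_t, discount factor 1/(1+y/m)^(m*t), PV):
  t = 0.5000: CF_t = 3.000000, DF = 0.970874, PV = 2.912621
  t = 1.0000: CF_t = 3.000000, DF = 0.942596, PV = 2.827788
  t = 1.5000: CF_t = 3.000000, DF = 0.915142, PV = 2.745425
  t = 2.0000: CF_t = 3.000000, DF = 0.888487, PV = 2.665461
  t = 2.5000: CF_t = 3.000000, DF = 0.862609, PV = 2.587826
  t = 3.0000: CF_t = 3.000000, DF = 0.837484, PV = 2.512453
  t = 3.5000: CF_t = 3.000000, DF = 0.813092, PV = 2.439275
  t = 4.0000: CF_t = 3.000000, DF = 0.789409, PV = 2.368228
  t = 4.5000: CF_t = 3.000000, DF = 0.766417, PV = 2.299250
  t = 5.0000: CF_t = 103.000000, DF = 0.744094, PV = 76.641673
Price P = sum_t PV_t = 100.000000
Macaulay numerator sum_t t * PV_t:
  t * PV_t at t = 0.5000: 1.456311
  t * PV_t at t = 1.0000: 2.827788
  t * PV_t at t = 1.5000: 4.118137
  t * PV_t at t = 2.0000: 5.330922
  t * PV_t at t = 2.5000: 6.469566
  t * PV_t at t = 3.0000: 7.537358
  t * PV_t at t = 3.5000: 8.537461
  t * PV_t at t = 4.0000: 9.472911
  t * PV_t at t = 4.5000: 10.346626
  t * PV_t at t = 5.0000: 383.208366
Macaulay duration D = (sum_t t * PV_t) / P = 439.305446 / 100.000000 = 4.393054

Answer: Macaulay duration = 4.3931 years


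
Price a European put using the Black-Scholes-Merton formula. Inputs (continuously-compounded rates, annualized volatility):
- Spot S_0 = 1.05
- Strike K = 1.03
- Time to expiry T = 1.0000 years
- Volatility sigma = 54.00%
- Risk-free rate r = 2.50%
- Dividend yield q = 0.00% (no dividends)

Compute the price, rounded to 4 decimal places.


Answer: Price = 0.1966

Derivation:
d1 = (ln(S/K) + (r - q + 0.5*sigma^2) * T) / (sigma * sqrt(T)) = 0.35190993
d2 = d1 - sigma * sqrt(T) = -0.18809007
exp(-rT) = 0.97530991; exp(-qT) = 1.00000000
P = K * exp(-rT) * N(-d2) - S_0 * exp(-qT) * N(-d1)
N(-d1) = 0.36245291; N(-d2) = 0.57459698
P = 1.0300 * 0.97530991 * 0.57459698 - 1.0500 * 1.00000000 * 0.36245291 = 0.1966


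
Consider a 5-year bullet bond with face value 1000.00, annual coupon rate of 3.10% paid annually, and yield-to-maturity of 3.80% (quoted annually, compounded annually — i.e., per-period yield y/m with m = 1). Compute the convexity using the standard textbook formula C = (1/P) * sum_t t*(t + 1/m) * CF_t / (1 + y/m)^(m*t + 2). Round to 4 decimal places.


Answer: Convexity = 25.6469

Derivation:
Coupon per period c = face * coupon_rate / m = 31.000000
Periods per year m = 1; per-period yield y/m = 0.038000
Number of cashflows N = 5
Cashflows (t years, CF_t, discount factor 1/(1+y/m)^(m*t), PV):
  t = 1.0000: CF_t = 31.000000, DF = 0.963391, PV = 29.865125
  t = 2.0000: CF_t = 31.000000, DF = 0.928122, PV = 28.771797
  t = 3.0000: CF_t = 31.000000, DF = 0.894145, PV = 27.718494
  t = 4.0000: CF_t = 31.000000, DF = 0.861411, PV = 26.703752
  t = 5.0000: CF_t = 1031.000000, DF = 0.829876, PV = 855.602210
Price P = sum_t PV_t = 968.661378
Convexity numerator sum_t t*(t + 1/m) * CF_t / (1+y/m)^(m*t + 2):
  t = 1.0000: term = 55.436988
  t = 2.0000: term = 160.222510
  t = 3.0000: term = 308.713892
  t = 4.0000: term = 495.687045
  t = 5.0000: term = 23823.109417
Convexity = (1/P) * sum = 24843.169852 / 968.661378 = 25.646909


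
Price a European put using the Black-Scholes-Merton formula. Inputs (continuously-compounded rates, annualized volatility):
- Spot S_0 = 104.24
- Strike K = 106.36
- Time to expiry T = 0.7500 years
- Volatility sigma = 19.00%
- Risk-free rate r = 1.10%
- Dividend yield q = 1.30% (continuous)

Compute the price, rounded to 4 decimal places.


Answer: Price = 8.0304

Derivation:
d1 = (ln(S/K) + (r - q + 0.5*sigma^2) * T) / (sigma * sqrt(T)) = -0.04920321
d2 = d1 - sigma * sqrt(T) = -0.21374804
exp(-rT) = 0.99178394; exp(-qT) = 0.99029738
P = K * exp(-rT) * N(-d2) - S_0 * exp(-qT) * N(-d1)
N(-d1) = 0.51962132; N(-d2) = 0.58462823
P = 106.3600 * 0.99178394 * 0.58462823 - 104.2400 * 0.99029738 * 0.51962132 = 8.0304


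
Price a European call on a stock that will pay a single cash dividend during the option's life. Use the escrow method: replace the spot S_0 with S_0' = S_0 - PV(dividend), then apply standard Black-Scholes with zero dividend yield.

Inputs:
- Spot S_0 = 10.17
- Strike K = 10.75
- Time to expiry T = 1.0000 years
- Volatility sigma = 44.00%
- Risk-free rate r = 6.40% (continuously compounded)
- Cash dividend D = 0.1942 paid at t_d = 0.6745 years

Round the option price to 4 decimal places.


PV(D) = D * exp(-r * t_d) = 0.1942 * 0.95775047 = 0.18599514
S_0' = S_0 - PV(D) = 10.1700 - 0.18599514 = 9.98400486
d1 = (ln(S_0'/K) + (r + sigma^2/2)*T) / (sigma*sqrt(T)) = 0.19745124
d2 = d1 - sigma*sqrt(T) = -0.24254876
exp(-rT) = 0.93800500
N(d1) = 0.57826278; N(d2) = 0.40417749
C = S_0' * N(d1) - K * exp(-rT) * N(d2) = 9.98400486 * 0.57826278 - 10.7500 * 0.93800500 * 0.40417749 = 1.6978

Answer: Price = 1.6978


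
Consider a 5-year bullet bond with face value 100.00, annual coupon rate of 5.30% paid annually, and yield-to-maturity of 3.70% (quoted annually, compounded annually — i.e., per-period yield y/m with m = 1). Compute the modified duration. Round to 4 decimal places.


Answer: Modified duration = 4.3779

Derivation:
Coupon per period c = face * coupon_rate / m = 5.300000
Periods per year m = 1; per-period yield y/m = 0.037000
Number of cashflows N = 5
Cashflows (t years, CF_t, discount factor 1/(1+y/m)^(m*t), PV):
  t = 1.0000: CF_t = 5.300000, DF = 0.964320, PV = 5.110897
  t = 2.0000: CF_t = 5.300000, DF = 0.929913, PV = 4.928541
  t = 3.0000: CF_t = 5.300000, DF = 0.896734, PV = 4.752691
  t = 4.0000: CF_t = 5.300000, DF = 0.864739, PV = 4.583116
  t = 5.0000: CF_t = 105.300000, DF = 0.833885, PV = 87.808102
Price P = sum_t PV_t = 107.183347
First compute Macaulay numerator sum_t t * PV_t:
  t * PV_t at t = 1.0000: 5.110897
  t * PV_t at t = 2.0000: 9.857082
  t * PV_t at t = 3.0000: 14.258074
  t * PV_t at t = 4.0000: 18.332464
  t * PV_t at t = 5.0000: 439.040509
Macaulay duration D = 486.599025 / 107.183347 = 4.539875
Modified duration = D / (1 + y/m) = 4.539875 / (1 + 0.037000) = 4.377893


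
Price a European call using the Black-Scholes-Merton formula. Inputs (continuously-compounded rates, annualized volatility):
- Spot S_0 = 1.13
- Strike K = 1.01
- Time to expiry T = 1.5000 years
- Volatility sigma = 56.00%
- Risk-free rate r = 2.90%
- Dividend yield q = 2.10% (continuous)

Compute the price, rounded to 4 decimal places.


Answer: Price = 0.3450

Derivation:
d1 = (ln(S/K) + (r - q + 0.5*sigma^2) * T) / (sigma * sqrt(T)) = 0.52411397
d2 = d1 - sigma * sqrt(T) = -0.16174316
exp(-rT) = 0.95743255; exp(-qT) = 0.96899096
C = S_0 * exp(-qT) * N(d1) - K * exp(-rT) * N(d2)
N(d1) = 0.69990036; N(d2) = 0.43575406
C = 1.1300 * 0.96899096 * 0.69990036 - 1.0100 * 0.95743255 * 0.43575406 = 0.3450


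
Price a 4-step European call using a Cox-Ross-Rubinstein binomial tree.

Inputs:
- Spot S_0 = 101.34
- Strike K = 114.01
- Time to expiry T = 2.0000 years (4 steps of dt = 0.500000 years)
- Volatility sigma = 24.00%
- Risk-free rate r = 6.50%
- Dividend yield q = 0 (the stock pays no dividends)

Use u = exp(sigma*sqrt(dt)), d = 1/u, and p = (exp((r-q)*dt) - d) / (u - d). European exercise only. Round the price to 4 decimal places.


Answer: Price = V(0,0) = 14.6698

Derivation:
dt = T/N = 0.500000
u = exp(sigma*sqrt(dt)) = 1.184956; d = 1/u = 0.843913
p = (exp((r-q)*dt) - d) / (u - d) = 0.554537
Discount per step: exp(-r*dt) = 0.968022
Stock lattice S(k, i) with i counting down-moves:
  k=0: S(0,0) = 101.3400
  k=1: S(1,0) = 120.0834; S(1,1) = 85.5222
  k=2: S(2,0) = 142.2936; S(2,1) = 101.3400; S(2,2) = 72.1733
  k=3: S(3,0) = 168.6116; S(3,1) = 120.0834; S(3,2) = 85.5222; S(3,3) = 60.9080
  k=4: S(4,0) = 199.7974; S(4,1) = 142.2936; S(4,2) = 101.3400; S(4,3) = 72.1733; S(4,4) = 51.4011
Terminal payoffs V(N, i) = max(S_T - K, 0):
  V(4,0) = 85.787371; V(4,1) = 28.283590; V(4,2) = 0.000000; V(4,3) = 0.000000; V(4,4) = 0.000000
Backward induction: V(k, i) = exp(-r*dt) * [p * V(k+1, i) + (1-p) * V(k+1, i+1)].
  V(3,0) = exp(-r*dt) * [p*85.787371 + (1-p)*28.283590] = 58.247401
  V(3,1) = exp(-r*dt) * [p*28.283590 + (1-p)*0.000000] = 15.182739
  V(3,2) = exp(-r*dt) * [p*0.000000 + (1-p)*0.000000] = 0.000000
  V(3,3) = exp(-r*dt) * [p*0.000000 + (1-p)*0.000000] = 0.000000
  V(2,0) = exp(-r*dt) * [p*58.247401 + (1-p)*15.182739] = 37.814508
  V(2,1) = exp(-r*dt) * [p*15.182739 + (1-p)*0.000000] = 8.150153
  V(2,2) = exp(-r*dt) * [p*0.000000 + (1-p)*0.000000] = 0.000000
  V(1,0) = exp(-r*dt) * [p*37.814508 + (1-p)*8.150153] = 23.813471
  V(1,1) = exp(-r*dt) * [p*8.150153 + (1-p)*0.000000] = 4.375033
  V(0,0) = exp(-r*dt) * [p*23.813471 + (1-p)*4.375033] = 14.669758


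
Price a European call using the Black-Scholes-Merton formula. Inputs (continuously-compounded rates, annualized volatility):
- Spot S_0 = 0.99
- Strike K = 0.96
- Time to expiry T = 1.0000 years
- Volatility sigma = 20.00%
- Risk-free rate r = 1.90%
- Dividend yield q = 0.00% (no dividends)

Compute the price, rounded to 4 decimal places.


d1 = (ln(S/K) + (r - q + 0.5*sigma^2) * T) / (sigma * sqrt(T)) = 0.34885829
d2 = d1 - sigma * sqrt(T) = 0.14885829
exp(-rT) = 0.98117936; exp(-qT) = 1.00000000
C = S_0 * exp(-qT) * N(d1) - K * exp(-rT) * N(d2)
N(d1) = 0.63640215; N(d2) = 0.55916727
C = 0.9900 * 1.00000000 * 0.63640215 - 0.9600 * 0.98117936 * 0.55916727 = 0.1033

Answer: Price = 0.1033


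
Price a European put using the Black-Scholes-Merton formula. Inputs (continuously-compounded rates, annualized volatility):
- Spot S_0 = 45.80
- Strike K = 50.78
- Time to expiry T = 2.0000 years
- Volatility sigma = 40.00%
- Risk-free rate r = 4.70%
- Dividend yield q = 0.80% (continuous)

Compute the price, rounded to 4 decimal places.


d1 = (ln(S/K) + (r - q + 0.5*sigma^2) * T) / (sigma * sqrt(T)) = 0.23826231
d2 = d1 - sigma * sqrt(T) = -0.32742312
exp(-rT) = 0.91028276; exp(-qT) = 0.98412732
P = K * exp(-rT) * N(-d2) - S_0 * exp(-qT) * N(-d1)
N(-d1) = 0.40583883; N(-d2) = 0.62832606
P = 50.7800 * 0.91028276 * 0.62832606 - 45.8000 * 0.98412732 * 0.40583883 = 10.7515

Answer: Price = 10.7515


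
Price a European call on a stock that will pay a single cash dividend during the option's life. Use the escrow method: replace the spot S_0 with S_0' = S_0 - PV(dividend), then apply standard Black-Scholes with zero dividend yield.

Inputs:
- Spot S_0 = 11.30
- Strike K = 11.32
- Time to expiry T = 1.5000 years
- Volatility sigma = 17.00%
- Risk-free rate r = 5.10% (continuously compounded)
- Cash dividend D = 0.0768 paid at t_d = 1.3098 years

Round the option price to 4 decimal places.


PV(D) = D * exp(-r * t_d) = 0.0768 * 0.93538245 = 0.07183737
S_0' = S_0 - PV(D) = 11.3000 - 0.07183737 = 11.22816263
d1 = (ln(S_0'/K) + (r + sigma^2/2)*T) / (sigma*sqrt(T)) = 0.43240252
d2 = d1 - sigma*sqrt(T) = 0.22419589
exp(-rT) = 0.92635291
N(d1) = 0.66727555; N(d2) = 0.58869756
C = S_0' * N(d1) - K * exp(-rT) * N(d2) = 11.22816263 * 0.66727555 - 11.3200 * 0.92635291 * 0.58869756 = 1.3190

Answer: Price = 1.3190
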